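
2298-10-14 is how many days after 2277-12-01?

7622

Dec 1, 2277 → Dec 1, 2278: 365 days.
Dec 1, 2278 → Dec 1, 2279: 365 days.
Dec 1, 2279 → Dec 1, 2280: 366 days (Feb 29, 2280 is in that span).
Dec 1, 2280 → Dec 1, 2281: 365 days.
Dec 1, 2281 → Dec 1, 2282: 365 days.
Dec 1, 2282 → Dec 1, 2283: 365 days.
Dec 1, 2283 → Dec 1, 2284: 366 days (Feb 29, 2284 is in that span).
Dec 1, 2284 → Dec 1, 2285: 365 days.
Dec 1, 2285 → Dec 1, 2286: 365 days.
Dec 1, 2286 → Dec 1, 2287: 365 days.
Dec 1, 2287 → Dec 1, 2288: 366 days (Feb 29, 2288 is in that span).
Dec 1, 2288 → Dec 1, 2289: 365 days.
Dec 1, 2289 → Dec 1, 2290: 365 days.
Dec 1, 2290 → Dec 1, 2291: 365 days.
Dec 1, 2291 → Dec 1, 2292: 366 days (Feb 29, 2292 is in that span).
Dec 1, 2292 → Dec 1, 2293: 365 days.
Dec 1, 2293 → Dec 1, 2294: 365 days.
Dec 1, 2294 → Dec 1, 2295: 365 days.
Dec 1, 2295 → Dec 1, 2296: 366 days (Feb 29, 2296 is in that span).
Dec 1, 2296 → Dec 1, 2297: 365 days.
Dec 1, 2297 → Jan 1, 2298: 31 days (December has 31).
Jan 1, 2298 → Feb 1, 2298: 31 days (January has 31).
Feb 1, 2298 → Mar 1, 2298: 28 days (February has 28).
Mar 1, 2298 → Apr 1, 2298: 31 days (March has 31).
Apr 1, 2298 → May 1, 2298: 30 days (April has 30).
May 1, 2298 → Jun 1, 2298: 31 days (May has 31).
Jun 1, 2298 → Jul 1, 2298: 30 days (June has 30).
Jul 1, 2298 → Aug 1, 2298: 31 days (July has 31).
Aug 1, 2298 → Sep 1, 2298: 31 days (August has 31).
Sep 1, 2298 → Oct 1, 2298: 30 days (September has 30).
Oct 1, 2298 → Oct 14, 2298: 13 days.
Total: 7622 days.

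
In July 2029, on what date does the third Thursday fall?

July 19, 2029

July 1, 2029 is a Sunday.
The first Thursday is therefore July 5 (4 days later).
The third Thursday is 5 + 2×7 = July 19.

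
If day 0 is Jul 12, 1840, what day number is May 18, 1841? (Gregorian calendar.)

Jul 12, 1840 → Aug 12, 1840: 31 days (July has 31).
Aug 12, 1840 → Sep 12, 1840: 31 days (August has 31).
Sep 12, 1840 → Oct 12, 1840: 30 days (September has 30).
Oct 12, 1840 → Nov 12, 1840: 31 days (October has 31).
Nov 12, 1840 → Dec 12, 1840: 30 days (November has 30).
Dec 12, 1840 → Jan 12, 1841: 31 days (December has 31).
Jan 12, 1841 → Feb 12, 1841: 31 days (January has 31).
Feb 12, 1841 → Mar 12, 1841: 28 days (February has 28).
Mar 12, 1841 → Apr 12, 1841: 31 days (March has 31).
Apr 12, 1841 → May 12, 1841: 30 days (April has 30).
May 12, 1841 → May 18, 1841: 6 days.
Total: 310 days.

310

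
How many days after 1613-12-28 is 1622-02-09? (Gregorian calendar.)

2965

Dec 28, 1613 → Dec 28, 1614: 365 days.
Dec 28, 1614 → Dec 28, 1615: 365 days.
Dec 28, 1615 → Dec 28, 1616: 366 days (Feb 29, 1616 is in that span).
Dec 28, 1616 → Dec 28, 1617: 365 days.
Dec 28, 1617 → Dec 28, 1618: 365 days.
Dec 28, 1618 → Dec 28, 1619: 365 days.
Dec 28, 1619 → Dec 28, 1620: 366 days (Feb 29, 1620 is in that span).
Dec 28, 1620 → Dec 28, 1621: 365 days.
Dec 28, 1621 → Jan 28, 1622: 31 days (December has 31).
Jan 28, 1622 → Feb 9, 1622: 12 days.
Total: 2965 days.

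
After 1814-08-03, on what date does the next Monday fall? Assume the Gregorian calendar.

August 8, 1814

Aug 3, 1814 is a Wednesday.
From Wednesday to the next Monday is 5 days.
Aug 3, 1814 + 5 = Aug 8, 1814.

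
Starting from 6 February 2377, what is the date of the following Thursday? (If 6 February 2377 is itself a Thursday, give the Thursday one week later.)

February 10, 2377

Feb 6, 2377 is a Sunday.
From Sunday to the next Thursday is 4 days.
Feb 6, 2377 + 4 = Feb 10, 2377.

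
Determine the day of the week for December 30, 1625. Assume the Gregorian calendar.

Tuesday

Doomsday rule: the anchor day for the 1600s is Tuesday. For year 25: 25÷12 = 2 r 1, and 1÷4 = 0, so 2+1+0 = 3.
Tuesday + 3 ≡ Friday — that's 1625's doomsday.
In December the doomsday date is Dec 12.
Dec 30 is 18 days after Dec 12; 18 mod 7 = 4, so Friday + 4 = Tuesday.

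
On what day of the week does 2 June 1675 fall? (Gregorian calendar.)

Doomsday rule: the anchor day for the 1600s is Tuesday. For year 75: 75÷12 = 6 r 3, and 3÷4 = 0, so 6+3+0 = 9.
Tuesday + 9 ≡ Thursday — that's 1675's doomsday.
In June the doomsday date is Jun 6.
Jun 2 is 4 days before Jun 6; 4 mod 7 = 4, so Thursday − 4 = Sunday.

Sunday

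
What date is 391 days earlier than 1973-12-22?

November 26, 1972

−22 → Nov 30, 1973 (end of Nov, 30 days; 369 left).
−30 → Oct 31, 1973 (end of Oct, 31 days; 339 left).
−31 → Sep 30, 1973 (end of Sep, 30 days; 308 left).
−30 → Aug 31, 1973 (end of Aug, 31 days; 278 left).
−31 → Jul 31, 1973 (end of Jul, 31 days; 247 left).
−31 → Jun 30, 1973 (end of Jun, 30 days; 216 left).
−30 → May 31, 1973 (end of May, 31 days; 186 left).
−31 → Apr 30, 1973 (end of Apr, 30 days; 155 left).
−30 → Mar 31, 1973 (end of Mar, 31 days; 125 left).
−31 → Feb 28, 1973 (end of Feb, 28 days; 94 left).
−28 → Jan 31, 1973 (end of Jan, 31 days; 66 left).
−31 → Dec 31, 1972 (end of Dec, 31 days; 35 left).
−31 → Nov 30, 1972 (end of Nov, 30 days; 4 left).
−4 → Nov 26, 1972.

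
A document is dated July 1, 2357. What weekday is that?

Monday

Doomsday rule: the anchor day for the 2300s is Wednesday. For year 57: 57÷12 = 4 r 9, and 9÷4 = 2, so 4+9+2 = 15.
Wednesday + 15 ≡ Thursday — that's 2357's doomsday.
In July the doomsday date is Jul 11.
Jul 1 is 10 days before Jul 11; 10 mod 7 = 3, so Thursday − 3 = Monday.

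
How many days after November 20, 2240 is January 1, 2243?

Nov 20, 2240 → Nov 20, 2241: 365 days.
Nov 20, 2241 → Nov 20, 2242: 365 days.
Nov 20, 2242 → Dec 20, 2242: 30 days (November has 30).
Dec 20, 2242 → Jan 1, 2243: 12 days.
Total: 772 days.

772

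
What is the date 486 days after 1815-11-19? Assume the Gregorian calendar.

March 19, 1817

+366 (one year; includes Feb 29, 1816) → Nov 19, 1816 (120 left).
Nov has 30 days: +12 → Dec 1, 1816 (108 left).
Dec has 31 days: +31 → Jan 1, 1817 (77 left).
Jan has 31 days: +31 → Feb 1, 1817 (46 left).
Feb has 28 days: +28 → Mar 1, 1817 (18 left).
+18 → Mar 19, 1817.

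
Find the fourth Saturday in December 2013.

December 28, 2013

December 1, 2013 is a Sunday.
The first Saturday is therefore December 7 (6 days later).
The fourth Saturday is 7 + 3×7 = December 28.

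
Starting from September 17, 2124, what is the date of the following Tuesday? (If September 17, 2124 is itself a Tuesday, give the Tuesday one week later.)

Sep 17, 2124 is a Sunday.
From Sunday to the next Tuesday is 2 days.
Sep 17, 2124 + 2 = Sep 19, 2124.

September 19, 2124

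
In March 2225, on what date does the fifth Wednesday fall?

March 30, 2225

March 1, 2225 is a Tuesday.
The first Wednesday is therefore March 2 (1 days later).
The fifth Wednesday is 2 + 4×7 = March 30.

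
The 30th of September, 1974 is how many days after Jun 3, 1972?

Jun 3, 1972 → Jun 3, 1973: 365 days.
Jun 3, 1973 → Jun 3, 1974: 365 days.
Jun 3, 1974 → Jul 3, 1974: 30 days (June has 30).
Jul 3, 1974 → Aug 3, 1974: 31 days (July has 31).
Aug 3, 1974 → Sep 3, 1974: 31 days (August has 31).
Sep 3, 1974 → Sep 30, 1974: 27 days.
Total: 849 days.

849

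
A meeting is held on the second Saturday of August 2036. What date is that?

August 1, 2036 is a Friday.
The first Saturday is therefore August 2 (1 days later).
The second Saturday is 2 + 1×7 = August 9.

August 9, 2036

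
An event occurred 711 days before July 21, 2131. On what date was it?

−365 (one year) → Jul 21, 2130 (346 left).
−21 → Jun 30, 2130 (end of Jun, 30 days; 325 left).
−30 → May 31, 2130 (end of May, 31 days; 295 left).
−31 → Apr 30, 2130 (end of Apr, 30 days; 264 left).
−30 → Mar 31, 2130 (end of Mar, 31 days; 234 left).
−31 → Feb 28, 2130 (end of Feb, 28 days; 203 left).
−28 → Jan 31, 2130 (end of Jan, 31 days; 175 left).
−31 → Dec 31, 2129 (end of Dec, 31 days; 144 left).
−31 → Nov 30, 2129 (end of Nov, 30 days; 113 left).
−30 → Oct 31, 2129 (end of Oct, 31 days; 83 left).
−31 → Sep 30, 2129 (end of Sep, 30 days; 52 left).
−30 → Aug 31, 2129 (end of Aug, 31 days; 22 left).
−22 → Aug 9, 2129.

August 9, 2129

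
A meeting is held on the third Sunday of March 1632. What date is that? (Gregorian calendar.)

March 1, 1632 is a Monday.
The first Sunday is therefore March 7 (6 days later).
The third Sunday is 7 + 2×7 = March 21.

March 21, 1632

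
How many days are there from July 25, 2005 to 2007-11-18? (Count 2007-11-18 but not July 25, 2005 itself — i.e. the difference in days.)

846

Jul 25, 2005 → Jul 25, 2006: 365 days.
Jul 25, 2006 → Jul 25, 2007: 365 days.
Jul 25, 2007 → Aug 25, 2007: 31 days (July has 31).
Aug 25, 2007 → Sep 25, 2007: 31 days (August has 31).
Sep 25, 2007 → Oct 25, 2007: 30 days (September has 30).
Oct 25, 2007 → Nov 18, 2007: 24 days.
Total: 846 days.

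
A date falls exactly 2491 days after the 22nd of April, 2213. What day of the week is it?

Wednesday

First find the weekday of Apr 22, 2213. Doomsday rule: the anchor day for the 2200s is Friday. For year 13: 13÷12 = 1 r 1, and 1÷4 = 0, so 1+1+0 = 2.
Friday + 2 ≡ Sunday — that's 2213's doomsday.
In April the doomsday date is Apr 4.
Apr 22 is 18 days after Apr 4; 18 mod 7 = 4, so Sunday + 4 = Thursday.
2491 mod 7 = 6, so 2491 days after a Thursday is Thursday + 6 = Wednesday.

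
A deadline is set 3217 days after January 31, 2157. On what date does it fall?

+365 (one year) → Jan 31, 2158 (2852 left).
+365 (one year) → Jan 31, 2159 (2487 left).
+365 (one year) → Jan 31, 2160 (2122 left).
+366 (one year; includes Feb 29, 2160) → Jan 31, 2161 (1756 left).
+365 (one year) → Jan 31, 2162 (1391 left).
+365 (one year) → Jan 31, 2163 (1026 left).
+365 (one year) → Jan 31, 2164 (661 left).
+366 (one year; includes Feb 29, 2164) → Jan 31, 2165 (295 left).
Jan has 31 days: +1 → Feb 1, 2165 (294 left).
Feb has 28 days: +28 → Mar 1, 2165 (266 left).
Mar has 31 days: +31 → Apr 1, 2165 (235 left).
Apr has 30 days: +30 → May 1, 2165 (205 left).
May has 31 days: +31 → Jun 1, 2165 (174 left).
Jun has 30 days: +30 → Jul 1, 2165 (144 left).
Jul has 31 days: +31 → Aug 1, 2165 (113 left).
Aug has 31 days: +31 → Sep 1, 2165 (82 left).
Sep has 30 days: +30 → Oct 1, 2165 (52 left).
Oct has 31 days: +31 → Nov 1, 2165 (21 left).
+21 → Nov 22, 2165.

November 22, 2165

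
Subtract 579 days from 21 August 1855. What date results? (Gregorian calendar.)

January 19, 1854

−365 (one year) → Aug 21, 1854 (214 left).
−21 → Jul 31, 1854 (end of Jul, 31 days; 193 left).
−31 → Jun 30, 1854 (end of Jun, 30 days; 162 left).
−30 → May 31, 1854 (end of May, 31 days; 132 left).
−31 → Apr 30, 1854 (end of Apr, 30 days; 101 left).
−30 → Mar 31, 1854 (end of Mar, 31 days; 71 left).
−31 → Feb 28, 1854 (end of Feb, 28 days; 40 left).
−28 → Jan 31, 1854 (end of Jan, 31 days; 12 left).
−12 → Jan 19, 1854.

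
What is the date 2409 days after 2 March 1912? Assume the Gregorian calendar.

October 6, 1918

+365 (one year) → Mar 2, 1913 (2044 left).
+365 (one year) → Mar 2, 1914 (1679 left).
+365 (one year) → Mar 2, 1915 (1314 left).
+366 (one year; includes Feb 29, 1916) → Mar 2, 1916 (948 left).
+365 (one year) → Mar 2, 1917 (583 left).
+365 (one year) → Mar 2, 1918 (218 left).
Mar has 31 days: +30 → Apr 1, 1918 (188 left).
Apr has 30 days: +30 → May 1, 1918 (158 left).
May has 31 days: +31 → Jun 1, 1918 (127 left).
Jun has 30 days: +30 → Jul 1, 1918 (97 left).
Jul has 31 days: +31 → Aug 1, 1918 (66 left).
Aug has 31 days: +31 → Sep 1, 1918 (35 left).
Sep has 30 days: +30 → Oct 1, 1918 (5 left).
+5 → Oct 6, 1918.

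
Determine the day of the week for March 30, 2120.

Saturday

Doomsday rule: the anchor day for the 2100s is Sunday. For year 20: 20÷12 = 1 r 8, and 8÷4 = 2, so 1+8+2 = 11.
Sunday + 11 ≡ Thursday — that's 2120's doomsday.
In March the doomsday date is Mar 14.
Mar 30 is 16 days after Mar 14; 16 mod 7 = 2, so Thursday + 2 = Saturday.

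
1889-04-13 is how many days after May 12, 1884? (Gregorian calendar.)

May 12, 1884 → May 12, 1885: 365 days.
May 12, 1885 → May 12, 1886: 365 days.
May 12, 1886 → May 12, 1887: 365 days.
May 12, 1887 → May 12, 1888: 366 days (Feb 29, 1888 is in that span).
May 12, 1888 → Jun 12, 1888: 31 days (May has 31).
Jun 12, 1888 → Jul 12, 1888: 30 days (June has 30).
Jul 12, 1888 → Aug 12, 1888: 31 days (July has 31).
Aug 12, 1888 → Sep 12, 1888: 31 days (August has 31).
Sep 12, 1888 → Oct 12, 1888: 30 days (September has 30).
Oct 12, 1888 → Nov 12, 1888: 31 days (October has 31).
Nov 12, 1888 → Dec 12, 1888: 30 days (November has 30).
Dec 12, 1888 → Jan 12, 1889: 31 days (December has 31).
Jan 12, 1889 → Feb 12, 1889: 31 days (January has 31).
Feb 12, 1889 → Mar 12, 1889: 28 days (February has 28).
Mar 12, 1889 → Apr 12, 1889: 31 days (March has 31).
Apr 12, 1889 → Apr 13, 1889: 1 days.
Total: 1797 days.

1797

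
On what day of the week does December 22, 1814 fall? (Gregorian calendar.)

Doomsday rule: the anchor day for the 1800s is Friday. For year 14: 14÷12 = 1 r 2, and 2÷4 = 0, so 1+2+0 = 3.
Friday + 3 ≡ Monday — that's 1814's doomsday.
In December the doomsday date is Dec 12.
Dec 22 is 10 days after Dec 12; 10 mod 7 = 3, so Monday + 3 = Thursday.

Thursday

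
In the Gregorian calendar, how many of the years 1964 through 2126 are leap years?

40

Multiples of 4 in [1964,2126]: 41.
Of those, multiples of 100: 2 (not leap unless ÷400).
Multiples of 400: 1.
Leap years = 41 − 2 + 1 = 40.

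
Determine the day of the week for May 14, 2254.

Sunday

Doomsday rule: the anchor day for the 2200s is Friday. For year 54: 54÷12 = 4 r 6, and 6÷4 = 1, so 4+6+1 = 11.
Friday + 11 ≡ Tuesday — that's 2254's doomsday.
In May the doomsday date is May 9.
May 14 is 5 days after May 9; 5 mod 7 = 5, so Tuesday + 5 = Sunday.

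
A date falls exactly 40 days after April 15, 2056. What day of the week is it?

Apr 15, 2056 is a Saturday.
40 mod 7 = 5, so 40 days after a Saturday is Saturday + 5 = Thursday.

Thursday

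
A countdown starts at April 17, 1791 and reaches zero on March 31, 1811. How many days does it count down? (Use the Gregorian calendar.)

7287

Apr 17, 1791 → Apr 17, 1792: 366 days (Feb 29, 1792 is in that span).
Apr 17, 1792 → Apr 17, 1793: 365 days.
Apr 17, 1793 → Apr 17, 1794: 365 days.
Apr 17, 1794 → Apr 17, 1795: 365 days.
Apr 17, 1795 → Apr 17, 1796: 366 days (Feb 29, 1796 is in that span).
Apr 17, 1796 → Apr 17, 1797: 365 days.
Apr 17, 1797 → Apr 17, 1798: 365 days.
Apr 17, 1798 → Apr 17, 1799: 365 days.
Apr 17, 1799 → Apr 17, 1800: 365 days.
Apr 17, 1800 → Apr 17, 1801: 365 days.
Apr 17, 1801 → Apr 17, 1802: 365 days.
Apr 17, 1802 → Apr 17, 1803: 365 days.
Apr 17, 1803 → Apr 17, 1804: 366 days (Feb 29, 1804 is in that span).
Apr 17, 1804 → Apr 17, 1805: 365 days.
Apr 17, 1805 → Apr 17, 1806: 365 days.
Apr 17, 1806 → Apr 17, 1807: 365 days.
Apr 17, 1807 → Apr 17, 1808: 366 days (Feb 29, 1808 is in that span).
Apr 17, 1808 → Apr 17, 1809: 365 days.
Apr 17, 1809 → Apr 17, 1810: 365 days.
Apr 17, 1810 → May 17, 1810: 30 days (April has 30).
May 17, 1810 → Jun 17, 1810: 31 days (May has 31).
Jun 17, 1810 → Jul 17, 1810: 30 days (June has 30).
Jul 17, 1810 → Aug 17, 1810: 31 days (July has 31).
Aug 17, 1810 → Sep 17, 1810: 31 days (August has 31).
Sep 17, 1810 → Oct 17, 1810: 30 days (September has 30).
Oct 17, 1810 → Nov 17, 1810: 31 days (October has 31).
Nov 17, 1810 → Dec 17, 1810: 30 days (November has 30).
Dec 17, 1810 → Jan 17, 1811: 31 days (December has 31).
Jan 17, 1811 → Feb 17, 1811: 31 days (January has 31).
Feb 17, 1811 → Mar 17, 1811: 28 days (February has 28).
Mar 17, 1811 → Mar 31, 1811: 14 days.
Total: 7287 days.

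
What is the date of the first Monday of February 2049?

February 1, 2049

February 1, 2049 is a Monday.
The first Monday is therefore February 1 (same day).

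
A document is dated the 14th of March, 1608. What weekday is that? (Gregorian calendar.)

Doomsday rule: the anchor day for the 1600s is Tuesday. For year 08: 8÷12 = 0 r 8, and 8÷4 = 2, so 0+8+2 = 10.
Tuesday + 10 ≡ Friday — that's 1608's doomsday.
In March the doomsday date is Mar 14.
Mar 14 is the doomsday itself: Friday.

Friday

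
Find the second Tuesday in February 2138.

February 11, 2138

February 1, 2138 is a Saturday.
The first Tuesday is therefore February 4 (3 days later).
The second Tuesday is 4 + 1×7 = February 11.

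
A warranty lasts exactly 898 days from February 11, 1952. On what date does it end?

+366 (one year; includes Feb 29, 1952) → Feb 11, 1953 (532 left).
+365 (one year) → Feb 11, 1954 (167 left).
Feb has 28 days: +18 → Mar 1, 1954 (149 left).
Mar has 31 days: +31 → Apr 1, 1954 (118 left).
Apr has 30 days: +30 → May 1, 1954 (88 left).
May has 31 days: +31 → Jun 1, 1954 (57 left).
Jun has 30 days: +30 → Jul 1, 1954 (27 left).
+27 → Jul 28, 1954.

July 28, 1954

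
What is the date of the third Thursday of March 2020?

March 19, 2020

March 1, 2020 is a Sunday.
The first Thursday is therefore March 5 (4 days later).
The third Thursday is 5 + 2×7 = March 19.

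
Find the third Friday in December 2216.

December 20, 2216

December 1, 2216 is a Sunday.
The first Friday is therefore December 6 (5 days later).
The third Friday is 6 + 2×7 = December 20.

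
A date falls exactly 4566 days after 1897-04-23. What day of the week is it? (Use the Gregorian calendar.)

First find the weekday of Apr 23, 1897. Doomsday rule: the anchor day for the 1800s is Friday. For year 97: 97÷12 = 8 r 1, and 1÷4 = 0, so 8+1+0 = 9.
Friday + 9 ≡ Sunday — that's 1897's doomsday.
In April the doomsday date is Apr 4.
Apr 23 is 19 days after Apr 4; 19 mod 7 = 5, so Sunday + 5 = Friday.
4566 mod 7 = 2, so 4566 days after a Friday is Friday + 2 = Sunday.

Sunday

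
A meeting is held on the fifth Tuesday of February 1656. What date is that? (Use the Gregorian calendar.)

February 29, 1656

February 1, 1656 is a Tuesday.
The first Tuesday is therefore February 1 (same day).
The fifth Tuesday is 1 + 4×7 = February 29.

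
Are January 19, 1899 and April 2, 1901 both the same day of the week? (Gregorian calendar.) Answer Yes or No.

From Jan 19, 1899 to Apr 2, 1901 is 803 days.
803 mod 7 = 5, so they are different weekdays.
(Jan 19, 1899 is a Thursday; Apr 2, 1901 is a Tuesday.)

No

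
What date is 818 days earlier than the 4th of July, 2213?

−365 (one year) → Jul 4, 2212 (453 left).
−366 (one year; includes Feb 29, 2212) → Jul 4, 2211 (87 left).
−4 → Jun 30, 2211 (end of Jun, 30 days; 83 left).
−30 → May 31, 2211 (end of May, 31 days; 53 left).
−31 → Apr 30, 2211 (end of Apr, 30 days; 22 left).
−22 → Apr 8, 2211.

April 8, 2211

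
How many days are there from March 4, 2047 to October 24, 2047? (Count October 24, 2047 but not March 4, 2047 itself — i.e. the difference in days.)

Mar 4, 2047 → Apr 4, 2047: 31 days (March has 31).
Apr 4, 2047 → May 4, 2047: 30 days (April has 30).
May 4, 2047 → Jun 4, 2047: 31 days (May has 31).
Jun 4, 2047 → Jul 4, 2047: 30 days (June has 30).
Jul 4, 2047 → Aug 4, 2047: 31 days (July has 31).
Aug 4, 2047 → Sep 4, 2047: 31 days (August has 31).
Sep 4, 2047 → Oct 4, 2047: 30 days (September has 30).
Oct 4, 2047 → Oct 24, 2047: 20 days.
Total: 234 days.

234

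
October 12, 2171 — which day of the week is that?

Saturday

Doomsday rule: the anchor day for the 2100s is Sunday. For year 71: 71÷12 = 5 r 11, and 11÷4 = 2, so 5+11+2 = 18.
Sunday + 18 ≡ Thursday — that's 2171's doomsday.
In October the doomsday date is Oct 10.
Oct 12 is 2 days after Oct 10; 2 mod 7 = 2, so Thursday + 2 = Saturday.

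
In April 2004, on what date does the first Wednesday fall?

April 7, 2004

April 1, 2004 is a Thursday.
The first Wednesday is therefore April 7 (6 days later).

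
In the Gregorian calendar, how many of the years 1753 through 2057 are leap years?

74

Multiples of 4 in [1753,2057]: 76.
Of those, multiples of 100: 3 (not leap unless ÷400).
Multiples of 400: 1.
Leap years = 76 − 3 + 1 = 74.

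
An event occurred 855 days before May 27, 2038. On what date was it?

−365 (one year) → May 27, 2037 (490 left).
−365 (one year) → May 27, 2036 (125 left).
−27 → Apr 30, 2036 (end of Apr, 30 days; 98 left).
−30 → Mar 31, 2036 (end of Mar, 31 days; 68 left).
−31 → Feb 29, 2036 (end of Feb, 29 days; 37 left).
−29 → Jan 31, 2036 (end of Jan, 31 days; 8 left).
−8 → Jan 23, 2036.

January 23, 2036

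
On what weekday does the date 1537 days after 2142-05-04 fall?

Tuesday

May 4, 2142 is a Friday.
1537 mod 7 = 4, so 1537 days after a Friday is Friday + 4 = Tuesday.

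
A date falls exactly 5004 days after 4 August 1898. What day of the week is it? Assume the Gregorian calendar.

First find the weekday of Aug 4, 1898. Doomsday rule: the anchor day for the 1800s is Friday. For year 98: 98÷12 = 8 r 2, and 2÷4 = 0, so 8+2+0 = 10.
Friday + 10 ≡ Monday — that's 1898's doomsday.
In August the doomsday date is Aug 8.
Aug 4 is 4 days before Aug 8; 4 mod 7 = 4, so Monday − 4 = Thursday.
5004 mod 7 = 6, so 5004 days after a Thursday is Thursday + 6 = Wednesday.

Wednesday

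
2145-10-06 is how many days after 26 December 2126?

6859

Dec 26, 2126 → Dec 26, 2127: 365 days.
Dec 26, 2127 → Dec 26, 2128: 366 days (Feb 29, 2128 is in that span).
Dec 26, 2128 → Dec 26, 2129: 365 days.
Dec 26, 2129 → Dec 26, 2130: 365 days.
Dec 26, 2130 → Dec 26, 2131: 365 days.
Dec 26, 2131 → Dec 26, 2132: 366 days (Feb 29, 2132 is in that span).
Dec 26, 2132 → Dec 26, 2133: 365 days.
Dec 26, 2133 → Dec 26, 2134: 365 days.
Dec 26, 2134 → Dec 26, 2135: 365 days.
Dec 26, 2135 → Dec 26, 2136: 366 days (Feb 29, 2136 is in that span).
Dec 26, 2136 → Dec 26, 2137: 365 days.
Dec 26, 2137 → Dec 26, 2138: 365 days.
Dec 26, 2138 → Dec 26, 2139: 365 days.
Dec 26, 2139 → Dec 26, 2140: 366 days (Feb 29, 2140 is in that span).
Dec 26, 2140 → Dec 26, 2141: 365 days.
Dec 26, 2141 → Dec 26, 2142: 365 days.
Dec 26, 2142 → Dec 26, 2143: 365 days.
Dec 26, 2143 → Dec 26, 2144: 366 days (Feb 29, 2144 is in that span).
Dec 26, 2144 → Jan 26, 2145: 31 days (December has 31).
Jan 26, 2145 → Feb 26, 2145: 31 days (January has 31).
Feb 26, 2145 → Mar 26, 2145: 28 days (February has 28).
Mar 26, 2145 → Apr 26, 2145: 31 days (March has 31).
Apr 26, 2145 → May 26, 2145: 30 days (April has 30).
May 26, 2145 → Jun 26, 2145: 31 days (May has 31).
Jun 26, 2145 → Jul 26, 2145: 30 days (June has 30).
Jul 26, 2145 → Aug 26, 2145: 31 days (July has 31).
Aug 26, 2145 → Sep 26, 2145: 31 days (August has 31).
Sep 26, 2145 → Oct 6, 2145: 10 days.
Total: 6859 days.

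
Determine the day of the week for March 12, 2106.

January 1, 2106 is a Friday.
Jan 1, 2106 → Feb 1, 2106: 31 days (January has 31).
Feb 1, 2106 → Mar 1, 2106: 28 days (February has 28).
Mar 1, 2106 → Mar 12, 2106: 11 days.
Total: 70 days.
70 mod 7 = 0, so Friday + 0 = Friday.

Friday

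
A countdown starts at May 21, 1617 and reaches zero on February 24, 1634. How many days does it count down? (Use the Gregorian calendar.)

May 21, 1617 → May 21, 1618: 365 days.
May 21, 1618 → May 21, 1619: 365 days.
May 21, 1619 → May 21, 1620: 366 days (Feb 29, 1620 is in that span).
May 21, 1620 → May 21, 1621: 365 days.
May 21, 1621 → May 21, 1622: 365 days.
May 21, 1622 → May 21, 1623: 365 days.
May 21, 1623 → May 21, 1624: 366 days (Feb 29, 1624 is in that span).
May 21, 1624 → May 21, 1625: 365 days.
May 21, 1625 → May 21, 1626: 365 days.
May 21, 1626 → May 21, 1627: 365 days.
May 21, 1627 → May 21, 1628: 366 days (Feb 29, 1628 is in that span).
May 21, 1628 → May 21, 1629: 365 days.
May 21, 1629 → May 21, 1630: 365 days.
May 21, 1630 → May 21, 1631: 365 days.
May 21, 1631 → May 21, 1632: 366 days (Feb 29, 1632 is in that span).
May 21, 1632 → May 21, 1633: 365 days.
May 21, 1633 → Jun 21, 1633: 31 days (May has 31).
Jun 21, 1633 → Jul 21, 1633: 30 days (June has 30).
Jul 21, 1633 → Aug 21, 1633: 31 days (July has 31).
Aug 21, 1633 → Sep 21, 1633: 31 days (August has 31).
Sep 21, 1633 → Oct 21, 1633: 30 days (September has 30).
Oct 21, 1633 → Nov 21, 1633: 31 days (October has 31).
Nov 21, 1633 → Dec 21, 1633: 30 days (November has 30).
Dec 21, 1633 → Jan 21, 1634: 31 days (December has 31).
Jan 21, 1634 → Feb 21, 1634: 31 days (January has 31).
Feb 21, 1634 → Feb 24, 1634: 3 days.
Total: 6123 days.

6123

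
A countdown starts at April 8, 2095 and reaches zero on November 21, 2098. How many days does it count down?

1323

Apr 8, 2095 → Apr 8, 2096: 366 days (Feb 29, 2096 is in that span).
Apr 8, 2096 → Apr 8, 2097: 365 days.
Apr 8, 2097 → Apr 8, 2098: 365 days.
Apr 8, 2098 → May 8, 2098: 30 days (April has 30).
May 8, 2098 → Jun 8, 2098: 31 days (May has 31).
Jun 8, 2098 → Jul 8, 2098: 30 days (June has 30).
Jul 8, 2098 → Aug 8, 2098: 31 days (July has 31).
Aug 8, 2098 → Sep 8, 2098: 31 days (August has 31).
Sep 8, 2098 → Oct 8, 2098: 30 days (September has 30).
Oct 8, 2098 → Nov 8, 2098: 31 days (October has 31).
Nov 8, 2098 → Nov 21, 2098: 13 days.
Total: 1323 days.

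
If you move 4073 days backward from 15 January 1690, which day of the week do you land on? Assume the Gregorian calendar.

Monday

Jan 15, 1690 is a Sunday.
4073 mod 7 = 6, so 4073 days before a Sunday is Sunday − 6 = Monday.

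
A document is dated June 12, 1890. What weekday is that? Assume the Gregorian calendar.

Doomsday rule: the anchor day for the 1800s is Friday. For year 90: 90÷12 = 7 r 6, and 6÷4 = 1, so 7+6+1 = 14.
Friday + 14 ≡ Friday — that's 1890's doomsday.
In June the doomsday date is Jun 6.
Jun 12 is 6 days after Jun 6; 6 mod 7 = 6, so Friday + 6 = Thursday.

Thursday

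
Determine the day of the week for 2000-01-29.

Saturday

January 1, 2000 is a Saturday.
Jan 1, 2000 → Jan 29, 2000: 28 days.
Total: 28 days.
28 mod 7 = 0, so Saturday + 0 = Saturday.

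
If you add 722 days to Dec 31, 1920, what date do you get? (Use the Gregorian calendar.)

+365 (one year) → Dec 31, 1921 (357 left).
Dec has 31 days: +1 → Jan 1, 1922 (356 left).
Jan has 31 days: +31 → Feb 1, 1922 (325 left).
Feb has 28 days: +28 → Mar 1, 1922 (297 left).
Mar has 31 days: +31 → Apr 1, 1922 (266 left).
Apr has 30 days: +30 → May 1, 1922 (236 left).
May has 31 days: +31 → Jun 1, 1922 (205 left).
Jun has 30 days: +30 → Jul 1, 1922 (175 left).
Jul has 31 days: +31 → Aug 1, 1922 (144 left).
Aug has 31 days: +31 → Sep 1, 1922 (113 left).
Sep has 30 days: +30 → Oct 1, 1922 (83 left).
Oct has 31 days: +31 → Nov 1, 1922 (52 left).
Nov has 30 days: +30 → Dec 1, 1922 (22 left).
+22 → Dec 23, 1922.

December 23, 1922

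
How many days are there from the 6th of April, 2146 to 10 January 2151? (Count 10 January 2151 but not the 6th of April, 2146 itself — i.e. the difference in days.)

Apr 6, 2146 → Apr 6, 2147: 365 days.
Apr 6, 2147 → Apr 6, 2148: 366 days (Feb 29, 2148 is in that span).
Apr 6, 2148 → Apr 6, 2149: 365 days.
Apr 6, 2149 → Apr 6, 2150: 365 days.
Apr 6, 2150 → May 6, 2150: 30 days (April has 30).
May 6, 2150 → Jun 6, 2150: 31 days (May has 31).
Jun 6, 2150 → Jul 6, 2150: 30 days (June has 30).
Jul 6, 2150 → Aug 6, 2150: 31 days (July has 31).
Aug 6, 2150 → Sep 6, 2150: 31 days (August has 31).
Sep 6, 2150 → Oct 6, 2150: 30 days (September has 30).
Oct 6, 2150 → Nov 6, 2150: 31 days (October has 31).
Nov 6, 2150 → Dec 6, 2150: 30 days (November has 30).
Dec 6, 2150 → Jan 6, 2151: 31 days (December has 31).
Jan 6, 2151 → Jan 10, 2151: 4 days.
Total: 1740 days.

1740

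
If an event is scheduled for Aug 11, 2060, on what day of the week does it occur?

Doomsday rule: the anchor day for the 2000s is Tuesday. For year 60: 60÷12 = 5 r 0, and 0÷4 = 0, so 5+0+0 = 5.
Tuesday + 5 ≡ Sunday — that's 2060's doomsday.
In August the doomsday date is Aug 8.
Aug 11 is 3 days after Aug 8; 3 mod 7 = 3, so Sunday + 3 = Wednesday.

Wednesday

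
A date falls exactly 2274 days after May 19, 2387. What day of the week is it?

Monday

First find the weekday of May 19, 2387. Doomsday rule: the anchor day for the 2300s is Wednesday. For year 87: 87÷12 = 7 r 3, and 3÷4 = 0, so 7+3+0 = 10.
Wednesday + 10 ≡ Saturday — that's 2387's doomsday.
In May the doomsday date is May 9.
May 19 is 10 days after May 9; 10 mod 7 = 3, so Saturday + 3 = Tuesday.
2274 mod 7 = 6, so 2274 days after a Tuesday is Tuesday + 6 = Monday.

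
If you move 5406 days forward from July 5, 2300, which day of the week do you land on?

Saturday

Jul 5, 2300 is a Thursday.
5406 mod 7 = 2, so 5406 days after a Thursday is Thursday + 2 = Saturday.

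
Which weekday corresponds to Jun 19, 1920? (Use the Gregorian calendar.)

Saturday

January 1, 1920 is a Thursday.
Jan 1, 1920 → Feb 1, 1920: 31 days (January has 31).
Feb 1, 1920 → Mar 1, 1920: 29 days (February has 29).
Mar 1, 1920 → Apr 1, 1920: 31 days (March has 31).
Apr 1, 1920 → May 1, 1920: 30 days (April has 30).
May 1, 1920 → Jun 1, 1920: 31 days (May has 31).
Jun 1, 1920 → Jun 19, 1920: 18 days.
Total: 170 days.
170 mod 7 = 2, so Thursday + 2 = Saturday.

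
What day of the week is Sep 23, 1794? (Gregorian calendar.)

Doomsday rule: the anchor day for the 1700s is Sunday. For year 94: 94÷12 = 7 r 10, and 10÷4 = 2, so 7+10+2 = 19.
Sunday + 19 ≡ Friday — that's 1794's doomsday.
In September the doomsday date is Sep 5.
Sep 23 is 18 days after Sep 5; 18 mod 7 = 4, so Friday + 4 = Tuesday.

Tuesday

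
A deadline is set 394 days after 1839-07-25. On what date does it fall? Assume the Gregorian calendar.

Jul has 31 days: +7 → Aug 1, 1839 (387 left).
Aug has 31 days: +31 → Sep 1, 1839 (356 left).
Sep has 30 days: +30 → Oct 1, 1839 (326 left).
Oct has 31 days: +31 → Nov 1, 1839 (295 left).
Nov has 30 days: +30 → Dec 1, 1839 (265 left).
Dec has 31 days: +31 → Jan 1, 1840 (234 left).
Jan has 31 days: +31 → Feb 1, 1840 (203 left).
Feb has 29 days: +29 → Mar 1, 1840 (174 left).
Mar has 31 days: +31 → Apr 1, 1840 (143 left).
Apr has 30 days: +30 → May 1, 1840 (113 left).
May has 31 days: +31 → Jun 1, 1840 (82 left).
Jun has 30 days: +30 → Jul 1, 1840 (52 left).
Jul has 31 days: +31 → Aug 1, 1840 (21 left).
+21 → Aug 22, 1840.

August 22, 1840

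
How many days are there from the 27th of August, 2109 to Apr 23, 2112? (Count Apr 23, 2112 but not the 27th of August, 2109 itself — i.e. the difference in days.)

970

Aug 27, 2109 → Aug 27, 2110: 365 days.
Aug 27, 2110 → Aug 27, 2111: 365 days.
Aug 27, 2111 → Sep 27, 2111: 31 days (August has 31).
Sep 27, 2111 → Oct 27, 2111: 30 days (September has 30).
Oct 27, 2111 → Nov 27, 2111: 31 days (October has 31).
Nov 27, 2111 → Dec 27, 2111: 30 days (November has 30).
Dec 27, 2111 → Jan 27, 2112: 31 days (December has 31).
Jan 27, 2112 → Feb 27, 2112: 31 days (January has 31).
Feb 27, 2112 → Mar 27, 2112: 29 days (February has 29).
Mar 27, 2112 → Apr 23, 2112: 27 days.
Total: 970 days.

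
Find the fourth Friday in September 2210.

September 1, 2210 is a Saturday.
The first Friday is therefore September 7 (6 days later).
The fourth Friday is 7 + 3×7 = September 28.

September 28, 2210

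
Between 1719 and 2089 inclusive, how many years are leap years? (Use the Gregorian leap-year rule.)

Multiples of 4 in [1719,2089]: 93.
Of those, multiples of 100: 3 (not leap unless ÷400).
Multiples of 400: 1.
Leap years = 93 − 3 + 1 = 91.

91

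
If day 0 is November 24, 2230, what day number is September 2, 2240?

Nov 24, 2230 → Nov 24, 2231: 365 days.
Nov 24, 2231 → Nov 24, 2232: 366 days (Feb 29, 2232 is in that span).
Nov 24, 2232 → Nov 24, 2233: 365 days.
Nov 24, 2233 → Nov 24, 2234: 365 days.
Nov 24, 2234 → Nov 24, 2235: 365 days.
Nov 24, 2235 → Nov 24, 2236: 366 days (Feb 29, 2236 is in that span).
Nov 24, 2236 → Nov 24, 2237: 365 days.
Nov 24, 2237 → Nov 24, 2238: 365 days.
Nov 24, 2238 → Nov 24, 2239: 365 days.
Nov 24, 2239 → Dec 24, 2239: 30 days (November has 30).
Dec 24, 2239 → Jan 24, 2240: 31 days (December has 31).
Jan 24, 2240 → Feb 24, 2240: 31 days (January has 31).
Feb 24, 2240 → Mar 24, 2240: 29 days (February has 29).
Mar 24, 2240 → Apr 24, 2240: 31 days (March has 31).
Apr 24, 2240 → May 24, 2240: 30 days (April has 30).
May 24, 2240 → Jun 24, 2240: 31 days (May has 31).
Jun 24, 2240 → Jul 24, 2240: 30 days (June has 30).
Jul 24, 2240 → Aug 24, 2240: 31 days (July has 31).
Aug 24, 2240 → Sep 2, 2240: 9 days.
Total: 3570 days.

3570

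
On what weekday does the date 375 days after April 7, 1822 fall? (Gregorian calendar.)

Apr 7, 1822 is a Sunday.
375 mod 7 = 4, so 375 days after a Sunday is Sunday + 4 = Thursday.

Thursday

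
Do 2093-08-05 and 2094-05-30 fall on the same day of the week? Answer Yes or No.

No

From Aug 5, 2093 to May 30, 2094 is 298 days.
298 mod 7 = 4, so they are different weekdays.
(Aug 5, 2093 is a Wednesday; May 30, 2094 is a Sunday.)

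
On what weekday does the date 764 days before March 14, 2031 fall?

Mar 14, 2031 is a Friday.
764 mod 7 = 1, so 764 days before a Friday is Friday − 1 = Thursday.

Thursday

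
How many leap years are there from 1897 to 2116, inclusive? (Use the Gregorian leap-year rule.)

53

Multiples of 4 in [1897,2116]: 55.
Of those, multiples of 100: 3 (not leap unless ÷400).
Multiples of 400: 1.
Leap years = 55 − 3 + 1 = 53.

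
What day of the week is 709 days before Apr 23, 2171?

Sunday

First find the weekday of Apr 23, 2171. Doomsday rule: the anchor day for the 2100s is Sunday. For year 71: 71÷12 = 5 r 11, and 11÷4 = 2, so 5+11+2 = 18.
Sunday + 18 ≡ Thursday — that's 2171's doomsday.
In April the doomsday date is Apr 4.
Apr 23 is 19 days after Apr 4; 19 mod 7 = 5, so Thursday + 5 = Tuesday.
709 mod 7 = 2, so 709 days before a Tuesday is Tuesday − 2 = Sunday.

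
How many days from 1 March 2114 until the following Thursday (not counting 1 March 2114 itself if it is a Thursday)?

Mar 1, 2114 is a Thursday.
From Thursday to the next Thursday is 7 days.

7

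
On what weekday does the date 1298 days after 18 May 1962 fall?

Monday

First find the weekday of May 18, 1962. Doomsday rule: the anchor day for the 1900s is Wednesday. For year 62: 62÷12 = 5 r 2, and 2÷4 = 0, so 5+2+0 = 7.
Wednesday + 7 ≡ Wednesday — that's 1962's doomsday.
In May the doomsday date is May 9.
May 18 is 9 days after May 9; 9 mod 7 = 2, so Wednesday + 2 = Friday.
1298 mod 7 = 3, so 1298 days after a Friday is Friday + 3 = Monday.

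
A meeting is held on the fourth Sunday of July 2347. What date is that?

July 27, 2347

July 1, 2347 is a Tuesday.
The first Sunday is therefore July 6 (5 days later).
The fourth Sunday is 6 + 3×7 = July 27.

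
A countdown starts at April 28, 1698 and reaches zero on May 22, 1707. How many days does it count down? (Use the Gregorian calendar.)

Apr 28, 1698 → Apr 28, 1699: 365 days.
Apr 28, 1699 → Apr 28, 1700: 365 days.
Apr 28, 1700 → Apr 28, 1701: 365 days.
Apr 28, 1701 → Apr 28, 1702: 365 days.
Apr 28, 1702 → Apr 28, 1703: 365 days.
Apr 28, 1703 → Apr 28, 1704: 366 days (Feb 29, 1704 is in that span).
Apr 28, 1704 → Apr 28, 1705: 365 days.
Apr 28, 1705 → Apr 28, 1706: 365 days.
Apr 28, 1706 → May 28, 1706: 30 days (April has 30).
May 28, 1706 → Jun 28, 1706: 31 days (May has 31).
Jun 28, 1706 → Jul 28, 1706: 30 days (June has 30).
Jul 28, 1706 → Aug 28, 1706: 31 days (July has 31).
Aug 28, 1706 → Sep 28, 1706: 31 days (August has 31).
Sep 28, 1706 → Oct 28, 1706: 30 days (September has 30).
Oct 28, 1706 → Nov 28, 1706: 31 days (October has 31).
Nov 28, 1706 → Dec 28, 1706: 30 days (November has 30).
Dec 28, 1706 → Jan 28, 1707: 31 days (December has 31).
Jan 28, 1707 → Feb 28, 1707: 31 days (January has 31).
Feb 28, 1707 → Mar 28, 1707: 28 days (February has 28).
Mar 28, 1707 → Apr 28, 1707: 31 days (March has 31).
Apr 28, 1707 → May 22, 1707: 24 days.
Total: 3310 days.

3310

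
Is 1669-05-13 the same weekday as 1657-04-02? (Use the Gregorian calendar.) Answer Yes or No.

Yes

From Apr 2, 1657 to May 13, 1669 is 4424 days.
4424 mod 7 = 0, so they are the same weekday.
(Apr 2, 1657 is a Monday; May 13, 1669 is a Monday.)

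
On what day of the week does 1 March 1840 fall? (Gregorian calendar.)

Sunday

Doomsday rule: the anchor day for the 1800s is Friday. For year 40: 40÷12 = 3 r 4, and 4÷4 = 1, so 3+4+1 = 8.
Friday + 8 ≡ Saturday — that's 1840's doomsday.
In March the doomsday date is Mar 14.
Mar 1 is 13 days before Mar 14; 13 mod 7 = 6, so Saturday − 6 = Sunday.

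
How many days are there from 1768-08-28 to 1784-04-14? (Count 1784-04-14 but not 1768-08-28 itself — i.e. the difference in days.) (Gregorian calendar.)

5708

Aug 28, 1768 → Aug 28, 1769: 365 days.
Aug 28, 1769 → Aug 28, 1770: 365 days.
Aug 28, 1770 → Aug 28, 1771: 365 days.
Aug 28, 1771 → Aug 28, 1772: 366 days (Feb 29, 1772 is in that span).
Aug 28, 1772 → Aug 28, 1773: 365 days.
Aug 28, 1773 → Aug 28, 1774: 365 days.
Aug 28, 1774 → Aug 28, 1775: 365 days.
Aug 28, 1775 → Aug 28, 1776: 366 days (Feb 29, 1776 is in that span).
Aug 28, 1776 → Aug 28, 1777: 365 days.
Aug 28, 1777 → Aug 28, 1778: 365 days.
Aug 28, 1778 → Aug 28, 1779: 365 days.
Aug 28, 1779 → Aug 28, 1780: 366 days (Feb 29, 1780 is in that span).
Aug 28, 1780 → Aug 28, 1781: 365 days.
Aug 28, 1781 → Aug 28, 1782: 365 days.
Aug 28, 1782 → Aug 28, 1783: 365 days.
Aug 28, 1783 → Sep 28, 1783: 31 days (August has 31).
Sep 28, 1783 → Oct 28, 1783: 30 days (September has 30).
Oct 28, 1783 → Nov 28, 1783: 31 days (October has 31).
Nov 28, 1783 → Dec 28, 1783: 30 days (November has 30).
Dec 28, 1783 → Jan 28, 1784: 31 days (December has 31).
Jan 28, 1784 → Feb 28, 1784: 31 days (January has 31).
Feb 28, 1784 → Mar 28, 1784: 29 days (February has 29).
Mar 28, 1784 → Apr 14, 1784: 17 days.
Total: 5708 days.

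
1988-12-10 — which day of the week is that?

Saturday

Doomsday rule: the anchor day for the 1900s is Wednesday. For year 88: 88÷12 = 7 r 4, and 4÷4 = 1, so 7+4+1 = 12.
Wednesday + 12 ≡ Monday — that's 1988's doomsday.
In December the doomsday date is Dec 12.
Dec 10 is 2 days before Dec 12; 2 mod 7 = 2, so Monday − 2 = Saturday.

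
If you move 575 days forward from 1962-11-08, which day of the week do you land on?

Nov 8, 1962 is a Thursday.
575 mod 7 = 1, so 575 days after a Thursday is Thursday + 1 = Friday.

Friday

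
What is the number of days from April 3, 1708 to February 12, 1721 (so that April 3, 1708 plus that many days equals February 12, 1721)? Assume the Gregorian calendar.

4698

Apr 3, 1708 → Apr 3, 1709: 365 days.
Apr 3, 1709 → Apr 3, 1710: 365 days.
Apr 3, 1710 → Apr 3, 1711: 365 days.
Apr 3, 1711 → Apr 3, 1712: 366 days (Feb 29, 1712 is in that span).
Apr 3, 1712 → Apr 3, 1713: 365 days.
Apr 3, 1713 → Apr 3, 1714: 365 days.
Apr 3, 1714 → Apr 3, 1715: 365 days.
Apr 3, 1715 → Apr 3, 1716: 366 days (Feb 29, 1716 is in that span).
Apr 3, 1716 → Apr 3, 1717: 365 days.
Apr 3, 1717 → Apr 3, 1718: 365 days.
Apr 3, 1718 → Apr 3, 1719: 365 days.
Apr 3, 1719 → Apr 3, 1720: 366 days (Feb 29, 1720 is in that span).
Apr 3, 1720 → May 3, 1720: 30 days (April has 30).
May 3, 1720 → Jun 3, 1720: 31 days (May has 31).
Jun 3, 1720 → Jul 3, 1720: 30 days (June has 30).
Jul 3, 1720 → Aug 3, 1720: 31 days (July has 31).
Aug 3, 1720 → Sep 3, 1720: 31 days (August has 31).
Sep 3, 1720 → Oct 3, 1720: 30 days (September has 30).
Oct 3, 1720 → Nov 3, 1720: 31 days (October has 31).
Nov 3, 1720 → Dec 3, 1720: 30 days (November has 30).
Dec 3, 1720 → Jan 3, 1721: 31 days (December has 31).
Jan 3, 1721 → Feb 3, 1721: 31 days (January has 31).
Feb 3, 1721 → Feb 12, 1721: 9 days.
Total: 4698 days.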